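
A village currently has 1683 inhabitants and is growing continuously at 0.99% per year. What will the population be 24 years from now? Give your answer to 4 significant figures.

≈ 2,134 inhabitants

P(24) = 1683 · e^(0.0099·24) = 1683 · e^(0.2376)
= 1683 · 1.2682 ≈ 2134.38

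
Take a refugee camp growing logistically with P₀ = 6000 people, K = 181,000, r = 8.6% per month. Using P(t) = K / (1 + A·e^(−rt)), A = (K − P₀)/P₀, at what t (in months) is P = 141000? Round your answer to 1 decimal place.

A = (181000 − 6000)/6000 = 29.16667
141000 = 181000/(1 + 29.16667·e^(−0.086t)) → 1 + 29.16667·e^(−0.086t) = 1.28369
e^(−0.086t) = 0.009726 → t = ln(102.8125)/0.086 = 4.63291/0.086

t ≈ 53.9 months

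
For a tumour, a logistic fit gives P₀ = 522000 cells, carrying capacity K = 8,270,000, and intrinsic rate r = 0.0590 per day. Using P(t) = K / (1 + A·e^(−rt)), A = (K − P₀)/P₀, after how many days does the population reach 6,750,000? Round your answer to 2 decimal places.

t ≈ 70.99 days

A = (8270000 − 522000)/522000 = 14.84291
6750000 = 8270000/(1 + 14.84291·e^(−0.059t)) → 1 + 14.84291·e^(−0.059t) = 1.22519
e^(−0.059t) = 0.015171 → t = ln(65.91425)/0.059 = 4.18835/0.059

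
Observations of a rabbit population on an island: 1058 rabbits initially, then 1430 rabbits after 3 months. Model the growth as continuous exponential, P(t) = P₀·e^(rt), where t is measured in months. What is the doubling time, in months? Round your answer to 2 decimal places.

r = ln(1430/1058) / 3 = ln(1.35161) / 3 ≈ 0.100431 per month
doubling time = ln 2 / |r| = 0.69315 / 0.100431

doubling time ≈ 6.90 months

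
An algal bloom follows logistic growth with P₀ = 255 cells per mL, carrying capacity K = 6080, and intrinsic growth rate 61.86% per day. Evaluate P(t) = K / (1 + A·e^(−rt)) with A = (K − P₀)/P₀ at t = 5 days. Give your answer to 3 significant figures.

≈ 2,990 cells per mL

A = (6080 − 255)/255 = 22.84314
P(5) = 6080 / (1 + 22.84314·e^(−0.6186·5)) = 6080 / (1 + 22.84314·0.045366)
= 6080 / 2.03629 ≈ 2985.82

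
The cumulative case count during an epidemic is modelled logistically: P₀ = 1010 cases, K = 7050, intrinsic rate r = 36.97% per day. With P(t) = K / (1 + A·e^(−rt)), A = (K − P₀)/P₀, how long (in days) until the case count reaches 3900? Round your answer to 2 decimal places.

t ≈ 5.42 days

A = (7050 − 1010)/1010 = 5.9802
3900 = 7050/(1 + 5.9802·e^(−0.3697t)) → 1 + 5.9802·e^(−0.3697t) = 1.80769
e^(−0.3697t) = 0.135061 → t = ln(7.40405)/0.3697 = 2.00203/0.3697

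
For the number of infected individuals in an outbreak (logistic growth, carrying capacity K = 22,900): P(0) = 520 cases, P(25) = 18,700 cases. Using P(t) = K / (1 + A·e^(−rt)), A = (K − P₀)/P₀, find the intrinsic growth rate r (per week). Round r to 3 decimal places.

A = (22900 − 520)/520 = 43.03846
18700 = 22900/(1 + 43.03846·e^(−r·25)) → e^(−25r) = (1.2246 − 1)/43.03846 = 0.005219
r = −ln(0.005219)/25 = 5.25553/25

r ≈ 0.210 per week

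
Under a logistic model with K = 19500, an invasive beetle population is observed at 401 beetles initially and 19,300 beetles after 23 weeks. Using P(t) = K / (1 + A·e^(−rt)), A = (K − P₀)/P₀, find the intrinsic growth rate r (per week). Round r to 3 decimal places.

r ≈ 0.367 per week

A = (19500 − 401)/401 = 47.62843
19300 = 19500/(1 + 47.62843·e^(−r·23)) → e^(−23r) = (1.01036 − 1)/47.62843 = 0.000218
r = −ln(0.000218)/23 = 8.43297/23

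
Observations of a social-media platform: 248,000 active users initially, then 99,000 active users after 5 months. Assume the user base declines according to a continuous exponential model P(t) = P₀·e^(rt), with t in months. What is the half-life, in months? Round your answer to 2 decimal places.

r = ln(99000/248000) / 5 = ln(0.39919) / 5 ≈ -0.183662 per month
half-life = ln 2 / |r| = 0.69315 / 0.183662

half-life ≈ 3.77 months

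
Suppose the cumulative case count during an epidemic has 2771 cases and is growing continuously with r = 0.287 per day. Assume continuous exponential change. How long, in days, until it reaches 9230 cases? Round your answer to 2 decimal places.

9230 = 2771 · e^(0.287·t)
t = ln(9230/2771) / 0.287 = ln(3.33093) / 0.287 = 1.20325 / 0.287

t ≈ 4.19 days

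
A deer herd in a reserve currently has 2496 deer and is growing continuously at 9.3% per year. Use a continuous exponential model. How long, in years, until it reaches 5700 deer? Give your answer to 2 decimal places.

t ≈ 8.88 years

5700 = 2496 · e^(0.093·t)
t = ln(5700/2496) / 0.093 = ln(2.28365) / 0.093 = 0.82578 / 0.093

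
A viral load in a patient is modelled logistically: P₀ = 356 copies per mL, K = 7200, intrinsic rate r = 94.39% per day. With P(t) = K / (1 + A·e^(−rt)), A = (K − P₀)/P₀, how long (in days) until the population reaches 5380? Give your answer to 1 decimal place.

A = (7200 − 356)/356 = 19.22472
5380 = 7200/(1 + 19.22472·e^(−0.9439t)) → 1 + 19.22472·e^(−0.9439t) = 1.33829
e^(−0.9439t) = 0.017597 → t = ln(56.82911)/0.9439 = 4.04005/0.9439

t ≈ 4.3 days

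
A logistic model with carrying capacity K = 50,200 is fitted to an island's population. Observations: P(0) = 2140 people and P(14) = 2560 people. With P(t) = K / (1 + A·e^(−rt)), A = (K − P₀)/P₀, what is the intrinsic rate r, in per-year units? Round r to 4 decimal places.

A = (50200 − 2140)/2140 = 22.45794
2560 = 50200/(1 + 22.45794·e^(−r·14)) → e^(−14r) = (19.60938 − 1)/22.45794 = 0.828632
r = −ln(0.828632)/14 = 0.18798/14

r ≈ 0.0134 per year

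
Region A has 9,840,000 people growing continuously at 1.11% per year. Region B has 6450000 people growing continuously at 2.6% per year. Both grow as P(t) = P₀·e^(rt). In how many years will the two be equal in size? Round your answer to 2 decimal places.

t ≈ 28.35 years

9840000·e^(0.0111t) = 6450000·e^(0.026t)
9840000/6450000 = e^((0.026 − 0.0111)t) → ln(1.52558) = 0.0149·t
t = 0.42238 / 0.0149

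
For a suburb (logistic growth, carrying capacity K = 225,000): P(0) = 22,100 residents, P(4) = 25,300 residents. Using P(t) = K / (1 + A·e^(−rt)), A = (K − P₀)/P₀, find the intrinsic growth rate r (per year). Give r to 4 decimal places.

r ≈ 0.0378 per year

A = (225000 − 22100)/22100 = 9.181
25300 = 225000/(1 + 9.181·e^(−r·4)) → e^(−4r) = (8.89328 − 1)/9.181 = 0.859741
r = −ln(0.859741)/4 = 0.15112/4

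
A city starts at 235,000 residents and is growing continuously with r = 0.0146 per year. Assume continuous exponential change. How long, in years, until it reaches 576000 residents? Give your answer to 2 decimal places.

t ≈ 61.41 years

576000 = 235000 · e^(0.0146·t)
t = ln(576000/235000) / 0.0146 = ln(2.45106) / 0.0146 = 0.89652 / 0.0146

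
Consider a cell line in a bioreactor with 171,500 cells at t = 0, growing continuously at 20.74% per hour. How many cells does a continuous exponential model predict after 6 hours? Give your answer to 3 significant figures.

P(6) = 171500 · e^(0.2074·6) = 171500 · e^(1.2444)
= 171500 · 3.47085 ≈ 595251.06

≈ 595,000 cells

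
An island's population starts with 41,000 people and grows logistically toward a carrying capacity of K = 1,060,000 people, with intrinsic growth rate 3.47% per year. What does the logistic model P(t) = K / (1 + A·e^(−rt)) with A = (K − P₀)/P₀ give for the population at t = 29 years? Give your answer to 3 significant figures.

A = (1060000 − 41000)/41000 = 24.85366
P(29) = 1060000 / (1 + 24.85366·e^(−0.0347·29)) = 1060000 / (1 + 24.85366·0.365569)
= 1060000 / 10.08573 ≈ 105098.99

≈ 105,000 people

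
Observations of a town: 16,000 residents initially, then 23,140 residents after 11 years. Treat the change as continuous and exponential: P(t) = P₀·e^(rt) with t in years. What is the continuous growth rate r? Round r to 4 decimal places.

r ≈ 0.0335 per year

23140 = 16000 · e^(r·11)
e^(11r) = 23140/16000 = 1.44625
r = ln(1.44625) / 11 = 0.36897 / 11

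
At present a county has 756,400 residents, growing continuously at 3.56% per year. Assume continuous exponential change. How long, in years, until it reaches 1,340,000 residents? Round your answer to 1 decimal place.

1340000 = 756400 · e^(0.0356·t)
t = ln(1340000/756400) / 0.0356 = ln(1.77155) / 0.0356 = 0.57185 / 0.0356

t ≈ 16.1 years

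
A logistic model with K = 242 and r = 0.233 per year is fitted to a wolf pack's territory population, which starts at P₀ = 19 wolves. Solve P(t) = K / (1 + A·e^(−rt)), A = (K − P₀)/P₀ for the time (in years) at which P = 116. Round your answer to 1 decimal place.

t ≈ 10.2 years

A = (242 − 19)/19 = 11.73684
116 = 242/(1 + 11.73684·e^(−0.233t)) → 1 + 11.73684·e^(−0.233t) = 2.08621
e^(−0.233t) = 0.092547 → t = ln(10.80535)/0.233 = 2.38004/0.233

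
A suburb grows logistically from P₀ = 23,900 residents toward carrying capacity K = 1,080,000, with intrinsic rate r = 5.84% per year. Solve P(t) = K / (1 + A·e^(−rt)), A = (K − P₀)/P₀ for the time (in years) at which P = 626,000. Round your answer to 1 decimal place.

t ≈ 70.4 years

A = (1080000 − 23900)/23900 = 44.18828
626000 = 1080000/(1 + 44.18828·e^(−0.0584t)) → 1 + 44.18828·e^(−0.0584t) = 1.72524
e^(−0.0584t) = 0.016412 → t = ln(60.92922)/0.0584 = 4.10971/0.0584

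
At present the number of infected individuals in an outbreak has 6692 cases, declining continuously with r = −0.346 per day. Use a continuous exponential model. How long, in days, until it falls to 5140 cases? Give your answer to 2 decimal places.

t ≈ 0.76 days

5140 = 6692 · e^(-0.346·t)
t = ln(5140/6692) / -0.346 = ln(0.76808) / -0.346 = -0.26386 / -0.346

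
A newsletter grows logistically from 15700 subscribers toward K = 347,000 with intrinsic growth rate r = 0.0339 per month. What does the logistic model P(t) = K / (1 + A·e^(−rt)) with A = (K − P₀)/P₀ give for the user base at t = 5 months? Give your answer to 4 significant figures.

A = (347000 − 15700)/15700 = 21.10191
P(5) = 347000 / (1 + 21.10191·e^(−0.0339·5)) = 347000 / (1 + 21.10191·0.844087)
= 347000 / 18.81184 ≈ 18445.83

≈ 18,450 subscribers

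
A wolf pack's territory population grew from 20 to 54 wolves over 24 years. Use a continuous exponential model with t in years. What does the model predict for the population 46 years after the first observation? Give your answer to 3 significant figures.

r = ln(54/20) / 24 ≈ 0.041385 per year
P(46) = 20 · e^(0.041385·46) = 20 · 6.7109 ≈ 134.22

≈ 134 wolves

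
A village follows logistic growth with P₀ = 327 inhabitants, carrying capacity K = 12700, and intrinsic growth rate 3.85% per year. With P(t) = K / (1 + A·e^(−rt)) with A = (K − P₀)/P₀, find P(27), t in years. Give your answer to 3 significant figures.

≈ 883 inhabitants

A = (12700 − 327)/327 = 37.83792
P(27) = 12700 / (1 + 37.83792·e^(−0.0385·27)) = 12700 / (1 + 37.83792·0.353631)
= 12700 / 14.38068 ≈ 883.13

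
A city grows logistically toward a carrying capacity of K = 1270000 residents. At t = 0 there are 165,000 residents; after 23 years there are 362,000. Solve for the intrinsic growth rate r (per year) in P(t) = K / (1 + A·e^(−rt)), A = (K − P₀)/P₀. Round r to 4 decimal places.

A = (1270000 − 165000)/165000 = 6.69697
362000 = 1270000/(1 + 6.69697·e^(−r·23)) → e^(−23r) = (3.50829 − 1)/6.69697 = 0.374541
r = −ln(0.374541)/23 = 0.98205/23

r ≈ 0.0427 per year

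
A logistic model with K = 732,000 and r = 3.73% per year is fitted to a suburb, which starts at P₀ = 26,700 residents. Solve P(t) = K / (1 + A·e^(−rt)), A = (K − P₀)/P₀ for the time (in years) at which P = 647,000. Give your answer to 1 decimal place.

t ≈ 142.2 years

A = (732000 − 26700)/26700 = 26.41573
647000 = 732000/(1 + 26.41573·e^(−0.0373t)) → 1 + 26.41573·e^(−0.0373t) = 1.13138
e^(−0.0373t) = 0.004973 → t = ln(201.07032)/0.0373 = 5.30365/0.0373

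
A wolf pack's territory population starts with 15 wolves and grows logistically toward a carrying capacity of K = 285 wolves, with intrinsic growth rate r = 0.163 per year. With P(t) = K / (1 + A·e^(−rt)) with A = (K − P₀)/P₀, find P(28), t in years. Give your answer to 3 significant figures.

≈ 240 wolves

A = (285 − 15)/15 = 18
P(28) = 285 / (1 + 18·e^(−0.163·28)) = 285 / (1 + 18·0.01042)
= 285 / 1.18757 ≈ 239.99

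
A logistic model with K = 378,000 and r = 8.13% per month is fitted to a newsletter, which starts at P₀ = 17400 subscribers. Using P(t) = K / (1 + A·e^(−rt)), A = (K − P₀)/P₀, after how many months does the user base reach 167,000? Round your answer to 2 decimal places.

t ≈ 34.41 months

A = (378000 − 17400)/17400 = 20.72414
167000 = 378000/(1 + 20.72414·e^(−0.0813t)) → 1 + 20.72414·e^(−0.0813t) = 2.26347
e^(−0.0813t) = 0.060966 → t = ln(16.40252)/0.0813 = 2.79743/0.0813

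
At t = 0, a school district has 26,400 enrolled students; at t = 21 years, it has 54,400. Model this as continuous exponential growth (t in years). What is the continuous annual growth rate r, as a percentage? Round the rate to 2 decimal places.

54400 = 26400 · e^(r·21)
e^(21r) = 54400/26400 = 2.06061
r = ln(2.06061) / 21 = 0.723 / 21

r ≈ 3.44% per year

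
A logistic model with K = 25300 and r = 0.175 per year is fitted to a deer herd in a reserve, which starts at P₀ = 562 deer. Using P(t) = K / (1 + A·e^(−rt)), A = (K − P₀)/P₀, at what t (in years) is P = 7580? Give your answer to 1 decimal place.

A = (25300 − 562)/562 = 44.01779
7580 = 25300/(1 + 44.01779·e^(−0.175t)) → 1 + 44.01779·e^(−0.175t) = 3.33773
e^(−0.175t) = 0.053109 → t = ln(18.82928)/0.175 = 2.93541/0.175

t ≈ 16.8 years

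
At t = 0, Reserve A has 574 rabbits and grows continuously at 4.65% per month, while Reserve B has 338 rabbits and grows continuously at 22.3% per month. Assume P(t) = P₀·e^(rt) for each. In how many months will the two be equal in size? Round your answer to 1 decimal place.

574·e^(0.0465t) = 338·e^(0.223t)
574/338 = e^((0.223 − 0.0465)t) → ln(1.69822) = 0.1765·t
t = 0.52958 / 0.1765

t ≈ 3.0 months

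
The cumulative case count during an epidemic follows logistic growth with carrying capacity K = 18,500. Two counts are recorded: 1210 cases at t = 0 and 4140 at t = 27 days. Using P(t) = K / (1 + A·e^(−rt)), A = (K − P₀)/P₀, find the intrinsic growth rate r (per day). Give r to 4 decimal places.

A = (18500 − 1210)/1210 = 14.28926
4140 = 18500/(1 + 14.28926·e^(−r·27)) → e^(−27r) = (4.4686 − 1)/14.28926 = 0.242742
r = −ln(0.242742)/27 = 1.41576/27

r ≈ 0.0524 per day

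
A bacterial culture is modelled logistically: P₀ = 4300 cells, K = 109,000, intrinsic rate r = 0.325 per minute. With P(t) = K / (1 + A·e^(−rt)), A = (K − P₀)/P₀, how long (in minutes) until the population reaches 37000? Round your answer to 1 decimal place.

t ≈ 7.8 minutes

A = (109000 − 4300)/4300 = 24.34884
37000 = 109000/(1 + 24.34884·e^(−0.325t)) → 1 + 24.34884·e^(−0.325t) = 2.94595
e^(−0.325t) = 0.079919 → t = ln(12.5126)/0.325 = 2.52674/0.325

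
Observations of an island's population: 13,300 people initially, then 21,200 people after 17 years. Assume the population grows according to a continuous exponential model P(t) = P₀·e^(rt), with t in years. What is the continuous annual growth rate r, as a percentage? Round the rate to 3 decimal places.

21200 = 13300 · e^(r·17)
e^(17r) = 21200/13300 = 1.59398
r = ln(1.59398) / 17 = 0.46624 / 17

r ≈ 2.743% per year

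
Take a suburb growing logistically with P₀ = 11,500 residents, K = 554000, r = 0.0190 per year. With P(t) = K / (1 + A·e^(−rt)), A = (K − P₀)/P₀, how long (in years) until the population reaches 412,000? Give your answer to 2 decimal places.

t ≈ 258.90 years

A = (554000 − 11500)/11500 = 47.17391
412000 = 554000/(1 + 47.17391·e^(−0.019t)) → 1 + 47.17391·e^(−0.019t) = 1.34466
e^(−0.019t) = 0.007306 → t = ln(136.87079)/0.019 = 4.91904/0.019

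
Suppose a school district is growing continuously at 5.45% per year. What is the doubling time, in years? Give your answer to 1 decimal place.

doubling time = ln(2) / |r| = 0.69315 / 0.0545

doubling time ≈ 12.7 years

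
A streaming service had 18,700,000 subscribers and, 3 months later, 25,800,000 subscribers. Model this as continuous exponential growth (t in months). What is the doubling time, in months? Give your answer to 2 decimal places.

r = ln(25800000/18700000) / 3 = ln(1.37968) / 3 ≈ 0.107284 per month
doubling time = ln 2 / |r| = 0.69315 / 0.107284

doubling time ≈ 6.46 months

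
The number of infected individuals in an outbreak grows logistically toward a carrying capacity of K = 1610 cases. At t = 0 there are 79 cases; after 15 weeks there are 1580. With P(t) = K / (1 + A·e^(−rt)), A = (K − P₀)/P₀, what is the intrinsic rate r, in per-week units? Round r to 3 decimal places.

A = (1610 − 79)/79 = 19.37975
1580 = 1610/(1 + 19.37975·e^(−r·15)) → e^(−15r) = (1.01899 − 1)/19.37975 = 0.00098
r = −ln(0.00098)/15 = 6.92821/15

r ≈ 0.462 per week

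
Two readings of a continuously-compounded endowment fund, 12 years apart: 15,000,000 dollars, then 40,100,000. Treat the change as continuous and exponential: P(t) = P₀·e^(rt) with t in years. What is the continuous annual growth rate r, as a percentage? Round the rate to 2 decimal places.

40100000 = 15000000 · e^(r·12)
e^(12r) = 40100000/15000000 = 2.67333
r = ln(2.67333) / 12 = 0.98333 / 12

r ≈ 8.19% per year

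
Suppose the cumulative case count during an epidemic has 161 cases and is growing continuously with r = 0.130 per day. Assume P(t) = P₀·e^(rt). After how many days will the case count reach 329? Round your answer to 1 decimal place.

t ≈ 5.5 days

329 = 161 · e^(0.13·t)
t = ln(329/161) / 0.13 = ln(2.04348) / 0.13 = 0.71465 / 0.13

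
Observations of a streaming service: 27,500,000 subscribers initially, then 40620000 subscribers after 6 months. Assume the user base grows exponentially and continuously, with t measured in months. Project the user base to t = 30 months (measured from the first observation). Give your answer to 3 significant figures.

≈ 193,000,000 subscribers

r = ln(40620000/27500000) / 6 ≈ 0.065012 per month
P(30) = 27500000 · e^(0.065012·30) = 27500000 · 7.03131 ≈ 193360971.77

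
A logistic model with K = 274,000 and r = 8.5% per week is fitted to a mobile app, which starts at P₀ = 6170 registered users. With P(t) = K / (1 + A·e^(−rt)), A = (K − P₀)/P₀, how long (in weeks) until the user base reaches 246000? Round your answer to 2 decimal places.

A = (274000 − 6170)/6170 = 43.40843
246000 = 274000/(1 + 43.40843·e^(−0.085t)) → 1 + 43.40843·e^(−0.085t) = 1.11382
e^(−0.085t) = 0.002622 → t = ln(381.37404)/0.085 = 5.94378/0.085

t ≈ 69.93 weeks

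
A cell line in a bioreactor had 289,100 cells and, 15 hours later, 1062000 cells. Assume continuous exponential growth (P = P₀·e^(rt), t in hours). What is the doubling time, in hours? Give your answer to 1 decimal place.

r = ln(1062000/289100) / 15 = ln(3.67347) / 15 ≈ 0.086742 per hour
doubling time = ln 2 / |r| = 0.69315 / 0.086742

doubling time ≈ 8.0 hours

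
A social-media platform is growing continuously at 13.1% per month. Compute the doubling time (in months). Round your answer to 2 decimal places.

doubling time ≈ 5.29 months

doubling time = ln(2) / |r| = 0.69315 / 0.131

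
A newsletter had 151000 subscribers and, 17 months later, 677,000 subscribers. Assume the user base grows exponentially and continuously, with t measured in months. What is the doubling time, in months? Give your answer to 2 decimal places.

r = ln(677000/151000) / 17 = ln(4.48344) / 17 ≈ 0.088258 per month
doubling time = ln 2 / |r| = 0.69315 / 0.088258

doubling time ≈ 7.85 months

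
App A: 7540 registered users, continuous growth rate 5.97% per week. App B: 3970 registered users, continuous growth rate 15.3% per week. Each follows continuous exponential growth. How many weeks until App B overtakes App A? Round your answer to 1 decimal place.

t ≈ 6.9 weeks

7540·e^(0.0597t) = 3970·e^(0.153t)
7540/3970 = e^((0.153 − 0.0597)t) → ln(1.89924) = 0.0933·t
t = 0.64146 / 0.0933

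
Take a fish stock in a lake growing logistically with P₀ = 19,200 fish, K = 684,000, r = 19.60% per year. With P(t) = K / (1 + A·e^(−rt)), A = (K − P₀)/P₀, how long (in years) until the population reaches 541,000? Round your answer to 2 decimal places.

A = (684000 − 19200)/19200 = 34.625
541000 = 684000/(1 + 34.625·e^(−0.196t)) → 1 + 34.625·e^(−0.196t) = 1.26433
e^(−0.196t) = 0.007634 → t = ln(130.99388)/0.196 = 4.87515/0.196

t ≈ 24.87 years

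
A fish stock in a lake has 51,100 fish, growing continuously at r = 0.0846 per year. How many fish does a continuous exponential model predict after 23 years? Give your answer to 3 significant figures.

≈ 358,000 fish

P(23) = 51100 · e^(0.0846·23) = 51100 · e^(1.9458)
= 51100 · 6.99923 ≈ 357660.6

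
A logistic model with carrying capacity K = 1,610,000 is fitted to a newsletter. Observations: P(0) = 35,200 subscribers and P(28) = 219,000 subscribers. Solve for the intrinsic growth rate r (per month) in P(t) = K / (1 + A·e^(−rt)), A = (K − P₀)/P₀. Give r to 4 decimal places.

A = (1610000 − 35200)/35200 = 44.73864
219000 = 1610000/(1 + 44.73864·e^(−r·28)) → e^(−28r) = (7.3516 − 1)/44.73864 = 0.141971
r = −ln(0.141971)/28 = 1.95213/28

r ≈ 0.0697 per month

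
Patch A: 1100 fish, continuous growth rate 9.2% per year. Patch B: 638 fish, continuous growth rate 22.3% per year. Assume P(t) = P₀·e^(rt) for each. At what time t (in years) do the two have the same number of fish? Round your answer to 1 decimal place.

t ≈ 4.2 years

1100·e^(0.092t) = 638·e^(0.223t)
1100/638 = e^((0.223 − 0.092)t) → ln(1.72414) = 0.131·t
t = 0.54473 / 0.131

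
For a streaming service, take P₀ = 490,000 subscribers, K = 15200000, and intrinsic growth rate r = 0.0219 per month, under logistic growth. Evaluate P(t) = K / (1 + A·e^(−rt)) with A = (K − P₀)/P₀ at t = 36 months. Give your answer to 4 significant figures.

A = (15200000 − 490000)/490000 = 30.02041
P(36) = 15200000 / (1 + 30.02041·e^(−0.0219·36)) = 15200000 / (1 + 30.02041·0.454572)
= 15200000 / 14.64642 ≈ 1037796.07

≈ 1,038,000 subscribers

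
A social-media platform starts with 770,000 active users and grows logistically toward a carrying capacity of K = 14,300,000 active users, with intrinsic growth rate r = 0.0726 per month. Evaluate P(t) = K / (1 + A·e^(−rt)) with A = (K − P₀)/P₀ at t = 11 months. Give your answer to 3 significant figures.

≈ 1,610,000 active users

A = (14300000 − 770000)/770000 = 17.57143
P(11) = 14300000 / (1 + 17.57143·e^(−0.0726·11)) = 14300000 / (1 + 17.57143·0.449958)
= 14300000 / 8.90641 ≈ 1605584.64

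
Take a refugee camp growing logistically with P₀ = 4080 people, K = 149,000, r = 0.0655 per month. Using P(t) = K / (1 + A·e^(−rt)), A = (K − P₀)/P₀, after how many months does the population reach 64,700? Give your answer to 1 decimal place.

t ≈ 50.5 months

A = (149000 − 4080)/4080 = 35.51961
64700 = 149000/(1 + 35.51961·e^(−0.0655t)) → 1 + 35.51961·e^(−0.0655t) = 2.30294
e^(−0.0655t) = 0.036682 → t = ln(27.26119)/0.0655 = 3.30546/0.0655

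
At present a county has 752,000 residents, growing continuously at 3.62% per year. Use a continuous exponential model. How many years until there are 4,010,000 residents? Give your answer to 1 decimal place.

4010000 = 752000 · e^(0.0362·t)
t = ln(4010000/752000) / 0.0362 = ln(5.33245) / 0.0362 = 1.67381 / 0.0362

t ≈ 46.2 years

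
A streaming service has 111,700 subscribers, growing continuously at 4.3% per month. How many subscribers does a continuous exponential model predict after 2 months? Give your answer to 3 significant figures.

≈ 122,000 subscribers

P(2) = 111700 · e^(0.043·2) = 111700 · e^(0.086)
= 111700 · 1.08981 ≈ 121731.37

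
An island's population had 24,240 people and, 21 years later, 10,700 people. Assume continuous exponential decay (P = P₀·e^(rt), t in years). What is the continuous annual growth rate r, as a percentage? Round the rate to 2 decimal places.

r ≈ -3.89% per year

10700 = 24240 · e^(r·21)
e^(21r) = 10700/24240 = 0.44142
r = ln(0.44142) / 21 = -0.81776 / 21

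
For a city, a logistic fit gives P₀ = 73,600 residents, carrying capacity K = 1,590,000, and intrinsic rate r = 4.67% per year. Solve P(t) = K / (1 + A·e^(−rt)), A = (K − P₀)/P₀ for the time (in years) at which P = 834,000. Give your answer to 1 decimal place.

t ≈ 66.9 years

A = (1590000 − 73600)/73600 = 20.60326
834000 = 1590000/(1 + 20.60326·e^(−0.0467t)) → 1 + 20.60326·e^(−0.0467t) = 1.90647
e^(−0.0467t) = 0.043997 → t = ln(22.72899)/0.0467 = 3.12364/0.0467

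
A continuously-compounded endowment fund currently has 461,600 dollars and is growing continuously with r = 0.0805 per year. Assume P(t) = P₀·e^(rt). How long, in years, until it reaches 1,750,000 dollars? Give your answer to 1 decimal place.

t ≈ 16.6 years

1750000 = 461600 · e^(0.0805·t)
t = ln(1750000/461600) / 0.0805 = ln(3.79116) / 0.0805 = 1.33267 / 0.0805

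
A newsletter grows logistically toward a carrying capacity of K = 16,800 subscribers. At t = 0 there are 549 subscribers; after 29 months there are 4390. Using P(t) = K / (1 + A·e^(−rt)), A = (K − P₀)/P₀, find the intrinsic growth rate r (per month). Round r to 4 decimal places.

r ≈ 0.0810 per month

A = (16800 − 549)/549 = 29.60109
4390 = 16800/(1 + 29.60109·e^(−r·29)) → e^(−29r) = (3.82688 − 1)/29.60109 = 0.095499
r = −ln(0.095499)/29 = 2.34864/29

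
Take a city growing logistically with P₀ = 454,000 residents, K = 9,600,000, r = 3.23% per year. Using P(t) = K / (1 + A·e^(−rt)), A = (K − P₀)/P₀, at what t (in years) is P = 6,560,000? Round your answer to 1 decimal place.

A = (9600000 − 454000)/454000 = 20.14537
6560000 = 9600000/(1 + 20.14537·e^(−0.0323t)) → 1 + 20.14537·e^(−0.0323t) = 1.46341
e^(−0.0323t) = 0.023004 → t = ln(43.4716)/0.0323 = 3.77211/0.0323

t ≈ 116.8 years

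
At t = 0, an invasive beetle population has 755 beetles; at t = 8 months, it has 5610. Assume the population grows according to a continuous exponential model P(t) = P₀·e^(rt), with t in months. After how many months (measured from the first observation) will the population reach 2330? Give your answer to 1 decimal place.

r = ln(5610/755) / 8 ≈ 0.250699 per month
t = ln(2330/755) / r = 1.12691 / 0.250699 ≈ 4.495

t ≈ 4.5 months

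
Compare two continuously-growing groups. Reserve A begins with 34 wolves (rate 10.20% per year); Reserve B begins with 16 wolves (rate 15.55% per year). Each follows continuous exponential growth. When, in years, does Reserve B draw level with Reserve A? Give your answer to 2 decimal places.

34·e^(0.102t) = 16·e^(0.1555t)
34/16 = e^((0.1555 − 0.102)t) → ln(2.125) = 0.0535·t
t = 0.75377 / 0.0535

t ≈ 14.09 years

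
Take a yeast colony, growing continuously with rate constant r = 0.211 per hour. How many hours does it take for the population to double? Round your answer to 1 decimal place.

doubling time ≈ 3.3 hours

doubling time = ln(2) / |r| = 0.69315 / 0.211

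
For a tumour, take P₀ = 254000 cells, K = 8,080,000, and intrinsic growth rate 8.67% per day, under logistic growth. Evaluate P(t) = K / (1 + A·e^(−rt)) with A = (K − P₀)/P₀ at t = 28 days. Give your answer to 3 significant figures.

A = (8080000 − 254000)/254000 = 30.81102
P(28) = 8080000 / (1 + 30.81102·e^(−0.0867·28)) = 8080000 / (1 + 30.81102·0.088248)
= 8080000 / 3.71902 ≈ 2172613.75

≈ 2,170,000 cells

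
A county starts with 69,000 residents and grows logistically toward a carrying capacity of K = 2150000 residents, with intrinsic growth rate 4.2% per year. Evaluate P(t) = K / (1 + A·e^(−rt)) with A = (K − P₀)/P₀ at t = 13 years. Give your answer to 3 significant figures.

≈ 116,000 residents

A = (2150000 − 69000)/69000 = 30.15942
P(13) = 2150000 / (1 + 30.15942·e^(−0.042·13)) = 2150000 / (1 + 30.15942·0.579262)
= 2150000 / 18.47021 ≈ 116403.64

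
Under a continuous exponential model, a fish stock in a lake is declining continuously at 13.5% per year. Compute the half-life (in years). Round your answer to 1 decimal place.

half-life = ln(2) / |r| = 0.69315 / 0.135

half-life ≈ 5.1 years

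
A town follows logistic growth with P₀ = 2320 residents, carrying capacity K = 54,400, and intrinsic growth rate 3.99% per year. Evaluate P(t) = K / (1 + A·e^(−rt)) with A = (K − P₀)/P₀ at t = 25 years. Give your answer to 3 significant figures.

≈ 5,860 residents

A = (54400 − 2320)/2320 = 22.44828
P(25) = 54400 / (1 + 22.44828·e^(−0.0399·25)) = 54400 / (1 + 22.44828·0.3688)
= 54400 / 9.27893 ≈ 5862.74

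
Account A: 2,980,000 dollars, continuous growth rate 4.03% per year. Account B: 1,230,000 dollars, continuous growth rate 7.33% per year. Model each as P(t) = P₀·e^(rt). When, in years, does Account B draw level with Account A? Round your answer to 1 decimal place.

t ≈ 26.8 years

2980000·e^(0.0403t) = 1230000·e^(0.0733t)
2980000/1230000 = e^((0.0733 − 0.0403)t) → ln(2.42276) = 0.033·t
t = 0.88491 / 0.033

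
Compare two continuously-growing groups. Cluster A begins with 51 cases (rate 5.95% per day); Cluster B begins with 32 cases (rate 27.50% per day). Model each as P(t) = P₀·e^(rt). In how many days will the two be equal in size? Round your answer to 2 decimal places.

t ≈ 2.16 days

51·e^(0.0595t) = 32·e^(0.275t)
51/32 = e^((0.275 − 0.0595)t) → ln(1.59375) = 0.2155·t
t = 0.46609 / 0.2155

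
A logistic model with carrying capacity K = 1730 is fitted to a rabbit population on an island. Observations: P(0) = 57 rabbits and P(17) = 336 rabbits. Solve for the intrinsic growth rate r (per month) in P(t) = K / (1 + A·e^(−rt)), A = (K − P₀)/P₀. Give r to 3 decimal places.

r ≈ 0.115 per month

A = (1730 − 57)/57 = 29.35088
336 = 1730/(1 + 29.35088·e^(−r·17)) → e^(−17r) = (5.14881 − 1)/29.35088 = 0.141352
r = −ln(0.141352)/17 = 1.9565/17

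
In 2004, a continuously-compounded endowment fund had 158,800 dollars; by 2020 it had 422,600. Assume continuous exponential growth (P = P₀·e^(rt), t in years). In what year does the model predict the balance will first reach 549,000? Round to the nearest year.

year 2024

r = ln(422600/158800) / 16 = 0.97878/16 ≈ 0.061174 per year
t = ln(549000/158800) / r = 1.24045/0.061174 ≈ 20.28 years after 2004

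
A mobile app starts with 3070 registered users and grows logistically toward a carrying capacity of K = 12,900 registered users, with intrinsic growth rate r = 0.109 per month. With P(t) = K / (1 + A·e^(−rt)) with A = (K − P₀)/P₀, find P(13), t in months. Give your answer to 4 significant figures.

≈ 7,262 registered users

A = (12900 − 3070)/3070 = 3.20195
P(13) = 12900 / (1 + 3.20195·e^(−0.109·13)) = 12900 / (1 + 3.20195·0.24244)
= 12900 / 1.77628 ≈ 7262.36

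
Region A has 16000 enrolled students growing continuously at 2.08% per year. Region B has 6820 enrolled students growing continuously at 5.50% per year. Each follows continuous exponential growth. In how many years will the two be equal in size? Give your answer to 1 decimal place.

16000·e^(0.0208t) = 6820·e^(0.055t)
16000/6820 = e^((0.055 − 0.0208)t) → ln(2.34604) = 0.0342·t
t = 0.85273 / 0.0342

t ≈ 24.9 years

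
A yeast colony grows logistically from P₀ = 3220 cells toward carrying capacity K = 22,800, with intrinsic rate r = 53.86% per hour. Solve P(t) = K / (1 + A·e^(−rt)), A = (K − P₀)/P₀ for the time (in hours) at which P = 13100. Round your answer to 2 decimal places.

A = (22800 − 3220)/3220 = 6.08075
13100 = 22800/(1 + 6.08075·e^(−0.5386t)) → 1 + 6.08075·e^(−0.5386t) = 1.74046
e^(−0.5386t) = 0.121771 → t = ln(8.21214)/0.5386 = 2.10561/0.5386

t ≈ 3.91 hours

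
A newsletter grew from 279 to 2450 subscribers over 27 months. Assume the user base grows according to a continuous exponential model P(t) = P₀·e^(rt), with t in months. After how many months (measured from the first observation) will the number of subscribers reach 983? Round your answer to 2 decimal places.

t ≈ 15.65 months

r = ln(2450/279) / 27 ≈ 0.080468 per month
t = ln(983/279) / r = 1.2594 / 0.080468 ≈ 15.651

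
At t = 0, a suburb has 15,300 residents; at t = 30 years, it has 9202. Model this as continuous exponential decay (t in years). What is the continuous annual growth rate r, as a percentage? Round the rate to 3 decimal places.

9202 = 15300 · e^(r·30)
e^(30r) = 9202/15300 = 0.60144
r = ln(0.60144) / 30 = -0.50843 / 30

r ≈ -1.695% per year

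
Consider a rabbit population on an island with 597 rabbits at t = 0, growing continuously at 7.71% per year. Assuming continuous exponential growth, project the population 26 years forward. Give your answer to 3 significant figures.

≈ 4,430 rabbits

P(26) = 597 · e^(0.0771·26) = 597 · e^(2.0046)
= 597 · 7.42312 ≈ 4431.61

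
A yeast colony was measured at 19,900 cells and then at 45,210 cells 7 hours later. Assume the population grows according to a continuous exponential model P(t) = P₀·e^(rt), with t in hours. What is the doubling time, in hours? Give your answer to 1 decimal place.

r = ln(45210/19900) / 7 = ln(2.27186) / 7 ≈ 0.117228 per hour
doubling time = ln 2 / |r| = 0.69315 / 0.117228

doubling time ≈ 5.9 hours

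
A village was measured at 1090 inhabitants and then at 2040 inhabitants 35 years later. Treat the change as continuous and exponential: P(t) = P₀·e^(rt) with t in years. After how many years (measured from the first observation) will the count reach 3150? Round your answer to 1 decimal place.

r = ln(2040/1090) / 35 ≈ 0.017908 per year
t = ln(3150/1090) / r = 1.06122 / 0.017908 ≈ 59.261

t ≈ 59.3 years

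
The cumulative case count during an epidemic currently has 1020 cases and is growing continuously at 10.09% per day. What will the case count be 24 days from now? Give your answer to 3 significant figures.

≈ 11,500 cases

P(24) = 1020 · e^(0.1009·24) = 1020 · e^(2.4216)
= 1020 · 11.26387 ≈ 11489.14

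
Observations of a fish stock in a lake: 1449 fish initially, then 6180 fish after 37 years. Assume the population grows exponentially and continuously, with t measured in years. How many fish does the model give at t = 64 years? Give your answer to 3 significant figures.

r = ln(6180/1449) / 37 ≈ 0.039201 per year
P(64) = 1449 · e^(0.039201·64) = 1449 · 12.29112 ≈ 17809.83

≈ 17,800 fish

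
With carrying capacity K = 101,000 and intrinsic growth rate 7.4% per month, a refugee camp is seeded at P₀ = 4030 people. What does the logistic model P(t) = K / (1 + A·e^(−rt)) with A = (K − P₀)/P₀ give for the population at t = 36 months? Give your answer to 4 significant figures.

≈ 37,740 people

A = (101000 − 4030)/4030 = 24.06203
P(36) = 101000 / (1 + 24.06203·e^(−0.074·36)) = 101000 / (1 + 24.06203·0.069669)
= 101000 / 2.67638 ≈ 37737.57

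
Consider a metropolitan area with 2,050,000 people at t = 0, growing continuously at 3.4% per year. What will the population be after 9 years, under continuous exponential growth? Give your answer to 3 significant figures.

≈ 2,780,000 people

P(9) = 2050000 · e^(0.034·9) = 2050000 · e^(0.306)
= 2050000 · 1.35798 ≈ 2783863.73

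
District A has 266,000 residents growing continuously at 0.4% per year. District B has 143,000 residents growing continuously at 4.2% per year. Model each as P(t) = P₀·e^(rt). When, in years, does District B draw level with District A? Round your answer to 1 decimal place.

266000·e^(0.004t) = 143000·e^(0.042t)
266000/143000 = e^((0.042 − 0.004)t) → ln(1.86014) = 0.038·t
t = 0.62065 / 0.038

t ≈ 16.3 years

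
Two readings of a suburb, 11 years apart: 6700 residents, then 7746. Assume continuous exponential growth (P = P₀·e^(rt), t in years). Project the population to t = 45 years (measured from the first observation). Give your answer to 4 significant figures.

r = ln(7746/6700) / 11 ≈ 0.013188 per year
P(45) = 6700 · e^(0.013188·45) = 6700 · 1.81025 ≈ 12128.67

≈ 12,130 residents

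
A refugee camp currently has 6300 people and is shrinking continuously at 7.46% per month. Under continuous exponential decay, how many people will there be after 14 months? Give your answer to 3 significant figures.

P(14) = 6300 · e^(-0.0746·14) = 6300 · e^(-1.0444)
= 6300 · 0.3519 ≈ 2216.99

≈ 2,220 people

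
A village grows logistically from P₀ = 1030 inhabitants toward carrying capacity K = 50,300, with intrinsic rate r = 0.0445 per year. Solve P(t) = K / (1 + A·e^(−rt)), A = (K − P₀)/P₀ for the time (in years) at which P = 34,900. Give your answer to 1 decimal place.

t ≈ 105.3 years

A = (50300 − 1030)/1030 = 47.83495
34900 = 50300/(1 + 47.83495·e^(−0.0445t)) → 1 + 47.83495·e^(−0.0445t) = 1.44126
e^(−0.0445t) = 0.009225 → t = ln(108.40518)/0.0445 = 4.68588/0.0445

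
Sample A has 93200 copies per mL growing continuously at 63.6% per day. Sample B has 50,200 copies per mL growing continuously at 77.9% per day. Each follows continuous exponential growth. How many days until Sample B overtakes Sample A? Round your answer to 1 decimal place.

t ≈ 4.3 days

93200·e^(0.636t) = 50200·e^(0.779t)
93200/50200 = e^((0.779 − 0.636)t) → ln(1.85657) = 0.143·t
t = 0.61873 / 0.143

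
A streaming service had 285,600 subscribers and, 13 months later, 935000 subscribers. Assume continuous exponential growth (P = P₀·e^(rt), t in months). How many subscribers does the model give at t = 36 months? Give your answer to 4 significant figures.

r = ln(935000/285600) / 13 ≈ 0.091227 per month
P(36) = 285600 · e^(0.091227·36) = 285600 · 26.68712 ≈ 7621842.11

≈ 7,622,000 subscribers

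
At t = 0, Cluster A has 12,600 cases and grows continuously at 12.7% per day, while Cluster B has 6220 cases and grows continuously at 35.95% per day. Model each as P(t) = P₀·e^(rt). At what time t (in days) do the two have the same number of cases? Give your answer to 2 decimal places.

t ≈ 3.04 days

12600·e^(0.127t) = 6220·e^(0.3595t)
12600/6220 = e^((0.3595 − 0.127)t) → ln(2.02572) = 0.2325·t
t = 0.70593 / 0.2325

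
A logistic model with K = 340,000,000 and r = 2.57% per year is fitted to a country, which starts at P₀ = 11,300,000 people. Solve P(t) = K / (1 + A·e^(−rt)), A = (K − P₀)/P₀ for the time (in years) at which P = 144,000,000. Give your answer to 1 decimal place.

A = (340000000 − 11300000)/11300000 = 29.0885
144000000 = 340000000/(1 + 29.0885·e^(−0.0257t)) → 1 + 29.0885·e^(−0.0257t) = 2.36111
e^(−0.0257t) = 0.046792 → t = ln(21.37114)/0.0257 = 3.06204/0.0257

t ≈ 119.1 years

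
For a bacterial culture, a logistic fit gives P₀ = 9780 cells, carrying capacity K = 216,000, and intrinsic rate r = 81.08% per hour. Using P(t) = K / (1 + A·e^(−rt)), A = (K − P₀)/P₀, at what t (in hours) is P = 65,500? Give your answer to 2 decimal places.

A = (216000 − 9780)/9780 = 21.08589
65500 = 216000/(1 + 21.08589·e^(−0.8108t)) → 1 + 21.08589·e^(−0.8108t) = 3.29771
e^(−0.8108t) = 0.108969 → t = ln(9.17692)/0.8108 = 2.21669/0.8108

t ≈ 2.73 hours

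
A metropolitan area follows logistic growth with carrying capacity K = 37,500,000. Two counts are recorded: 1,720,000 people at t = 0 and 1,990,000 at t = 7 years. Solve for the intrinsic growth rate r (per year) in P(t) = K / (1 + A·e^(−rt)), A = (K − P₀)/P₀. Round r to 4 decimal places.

r ≈ 0.0219 per year

A = (37500000 − 1720000)/1720000 = 20.80233
1990000 = 37500000/(1 + 20.80233·e^(−r·7)) → e^(−7r) = (18.84422 − 1)/20.80233 = 0.857799
r = −ln(0.857799)/7 = 0.15339/7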